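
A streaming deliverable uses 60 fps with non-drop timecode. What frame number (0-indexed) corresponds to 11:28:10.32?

Total seconds to the label: (11 × 3600 + 28 × 60 + 10) = 41290.
Frame index = 41290 × 60 + 32 = 2477432.

2477432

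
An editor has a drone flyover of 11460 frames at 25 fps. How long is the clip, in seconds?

Running time = 11460 / (25) = 458.4 s.

458.4 seconds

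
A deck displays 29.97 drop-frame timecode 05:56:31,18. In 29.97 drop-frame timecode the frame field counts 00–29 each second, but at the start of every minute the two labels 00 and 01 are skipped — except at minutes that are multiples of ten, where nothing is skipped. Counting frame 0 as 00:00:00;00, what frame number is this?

As if non-drop at 30 labels/s: (5 × 3600 + 56 × 60 + 31) × 30 + 18 = 641748.
Minute boundaries passed: 356; those not divisible by 10: 356 − 35 = 321; dropped labels = 2 × 321 = 642.
Actual frame index = 641748 − 642 = 641106.

641106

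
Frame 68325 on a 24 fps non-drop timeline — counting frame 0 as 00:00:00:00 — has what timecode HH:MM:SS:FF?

00:47:26:21

68325 ÷ 24 = 2846 full seconds, remainder 21 frames.
2846 s = 0 h 47 min 26 s.
Timecode: 00:47:26:21.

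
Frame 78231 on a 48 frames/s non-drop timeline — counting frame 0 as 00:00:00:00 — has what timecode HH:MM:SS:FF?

00:27:09:39

78231 ÷ 48 = 1629 full seconds, remainder 39 frames.
1629 s = 0 h 27 min 9 s.
Timecode: 00:27:09:39.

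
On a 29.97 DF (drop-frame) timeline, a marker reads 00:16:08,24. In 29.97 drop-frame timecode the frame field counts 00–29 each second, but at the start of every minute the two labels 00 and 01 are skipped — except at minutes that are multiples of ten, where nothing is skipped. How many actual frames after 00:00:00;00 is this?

29034

As if non-drop at 30 labels/s: (0 × 3600 + 16 × 60 + 8) × 30 + 24 = 29064.
Minute boundaries passed: 16; those not divisible by 10: 16 − 1 = 15; dropped labels = 2 × 15 = 30.
Actual frame index = 29064 − 30 = 29034.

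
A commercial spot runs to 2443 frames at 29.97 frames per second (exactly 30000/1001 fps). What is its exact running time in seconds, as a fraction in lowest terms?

2445443/30000 seconds

Running time = 2443 ÷ (30000/1001) = 2443 × 1001/30000 = 2445443/30000 s.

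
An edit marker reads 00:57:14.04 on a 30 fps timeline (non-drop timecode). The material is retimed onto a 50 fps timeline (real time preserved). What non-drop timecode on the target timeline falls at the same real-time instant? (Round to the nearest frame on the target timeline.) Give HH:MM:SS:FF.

Source frame index: (0×3600 + 57×60 + 14) × 30 + 4 = 103024.
Real time: 103024 / (30) = 51512/15 s.
Target frame: (51512/15) × (50) = 515120/3 ≈ 171706.667 → 171707.
At 50 labels/s: frame 171707 → 00:57:14:07.

00:57:14:07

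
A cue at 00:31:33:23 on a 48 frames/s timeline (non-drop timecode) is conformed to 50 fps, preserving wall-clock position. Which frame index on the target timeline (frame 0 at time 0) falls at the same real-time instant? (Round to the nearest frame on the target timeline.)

frame 94674

Source frame index: (0×3600 + 31×60 + 33) × 48 + 23 = 90887.
Real time: 90887 / (48) = 90887/48 s.
Target frame: (90887/48) × (50) = 2272175/24 ≈ 94673.958 → 94674.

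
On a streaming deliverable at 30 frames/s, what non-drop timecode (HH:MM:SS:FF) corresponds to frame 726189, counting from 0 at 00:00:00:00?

06:43:26:09

726189 ÷ 30 = 24206 full seconds, remainder 9 frames.
24206 s = 6 h 43 min 26 s.
Timecode: 06:43:26:09.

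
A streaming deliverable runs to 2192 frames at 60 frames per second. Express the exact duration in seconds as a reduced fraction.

Running time = 2192 ÷ (60) = 2192 × 1/60 = 548/15 s.

548/15 seconds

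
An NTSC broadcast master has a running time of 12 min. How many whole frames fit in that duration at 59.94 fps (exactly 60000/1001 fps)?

12 min = 720 s.
Frames = 720 × 60000/1001 = 43200000/1001 ≈ 43156.8432.
Complete frames: 43156.

43156 frames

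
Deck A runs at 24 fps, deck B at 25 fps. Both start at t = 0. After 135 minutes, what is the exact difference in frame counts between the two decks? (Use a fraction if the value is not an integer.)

8100 frames

135 min = 8100 s.
A emits 24 × 8100 = 194400 frames; B emits 25 × 8100 = 202500.
Difference = 8100 frames; B is ahead of A.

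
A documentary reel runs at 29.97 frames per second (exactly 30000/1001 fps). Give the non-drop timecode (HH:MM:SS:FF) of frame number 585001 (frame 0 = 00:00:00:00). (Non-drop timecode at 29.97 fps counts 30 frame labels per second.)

585001 ÷ 30 = 19500 full seconds, remainder 1 frame.
19500 s = 5 h 25 min 0 s.
Timecode: 05:25:00:01.

05:25:00:01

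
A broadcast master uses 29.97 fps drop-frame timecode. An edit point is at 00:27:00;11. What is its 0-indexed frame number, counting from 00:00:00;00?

48561

As if non-drop at 30 labels/s: (0 × 3600 + 27 × 60 + 0) × 30 + 11 = 48611.
Minute boundaries passed: 27; those not divisible by 10: 27 − 2 = 25; dropped labels = 2 × 25 = 50.
Actual frame index = 48611 − 50 = 48561.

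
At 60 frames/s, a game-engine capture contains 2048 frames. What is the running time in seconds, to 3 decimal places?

34.133 seconds

Running time = 2048 × 1/60 = 512/15 s ≈ 34.133 s.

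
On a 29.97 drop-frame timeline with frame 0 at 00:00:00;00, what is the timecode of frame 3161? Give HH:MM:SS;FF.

00:01:45;13

Each 10-minute DF block holds 10 × 60 × 30 − 9 × 2 = 17982 frames. 3161 ÷ 17982 → 0 full blocks, remainder 3161.
Within the partial block the first minute is 1800 frames and each further minute 1798, so 1 further minute boundary passed. Total skipped labels = 18 × 0 + 2 × 1 = 2.
Non-drop label index = 3161 + 2 = 3163; at 30 labels/s that is 00:01:45:13, i.e. DF 00:01:45;13.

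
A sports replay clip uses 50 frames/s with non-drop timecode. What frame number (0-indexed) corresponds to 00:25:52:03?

77603

Total seconds to the label: (0 × 3600 + 25 × 60 + 52) = 1552.
Frame index = 1552 × 50 + 3 = 77603.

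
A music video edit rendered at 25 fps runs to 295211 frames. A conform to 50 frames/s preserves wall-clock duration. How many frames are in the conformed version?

Frames at target rate = 295211 × (50) / (25) = 590422.

590422 frames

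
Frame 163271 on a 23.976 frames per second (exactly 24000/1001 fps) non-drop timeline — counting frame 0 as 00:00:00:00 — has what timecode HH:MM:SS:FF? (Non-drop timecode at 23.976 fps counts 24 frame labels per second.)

163271 ÷ 24 = 6802 full seconds, remainder 23 frames.
6802 s = 1 h 53 min 22 s.
Timecode: 01:53:22:23.

01:53:22:23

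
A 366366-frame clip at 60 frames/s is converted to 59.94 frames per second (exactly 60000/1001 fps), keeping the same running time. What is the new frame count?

366000 frames

Target frames = source frames × (target rate / source rate) = 366366 × (60000/1001)/(60) = 366366 × 1000/1001 = 366000.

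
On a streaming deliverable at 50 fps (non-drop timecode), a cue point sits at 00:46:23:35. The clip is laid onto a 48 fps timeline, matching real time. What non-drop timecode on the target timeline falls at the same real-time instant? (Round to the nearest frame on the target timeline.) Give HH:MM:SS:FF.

00:46:23:34

Source frame index: (0×3600 + 46×60 + 23) × 50 + 35 = 139185.
Real time: 139185 / (50) = 27837/10 s.
Target frame: (27837/10) × (48) = 668088/5 ≈ 133617.600 → 133618.
At 48 labels/s: frame 133618 → 00:46:23:34.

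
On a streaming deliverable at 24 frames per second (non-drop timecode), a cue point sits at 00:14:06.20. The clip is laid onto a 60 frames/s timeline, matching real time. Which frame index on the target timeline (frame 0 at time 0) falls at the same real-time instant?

frame 50810

Source frame index: (0×3600 + 14×60 + 6) × 24 + 20 = 20324.
Real time: 20324 / (24) = 5081/6 s.
Target frame: (5081/6) × (60) = 50810.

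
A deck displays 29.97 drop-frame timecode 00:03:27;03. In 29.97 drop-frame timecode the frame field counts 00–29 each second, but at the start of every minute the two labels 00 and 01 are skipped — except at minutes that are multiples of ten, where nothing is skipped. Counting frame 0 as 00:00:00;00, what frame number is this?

6207

As if non-drop at 30 labels/s: (0 × 3600 + 3 × 60 + 27) × 30 + 3 = 6213.
Minute boundaries passed: 3; those not divisible by 10: 3 − 0 = 3; dropped labels = 2 × 3 = 6.
Actual frame index = 6213 − 6 = 6207.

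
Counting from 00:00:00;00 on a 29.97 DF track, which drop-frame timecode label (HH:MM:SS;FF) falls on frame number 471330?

Each 10-minute DF block holds 10 × 60 × 30 − 9 × 2 = 17982 frames. 471330 ÷ 17982 → 26 full blocks, remainder 3798.
Within the partial block the first minute is 1800 frames and each further minute 1798, so 2 further minute boundaries passed. Total skipped labels = 18 × 26 + 2 × 2 = 472.
Non-drop label index = 471330 + 472 = 471802; at 30 labels/s that is 04:22:06:22, i.e. DF 04:22:06;22.

04:22:06;22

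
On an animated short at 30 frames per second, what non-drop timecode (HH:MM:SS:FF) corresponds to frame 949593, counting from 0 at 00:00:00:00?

08:47:33:03

949593 ÷ 30 = 31653 full seconds, remainder 3 frames.
31653 s = 8 h 47 min 33 s.
Timecode: 08:47:33:03.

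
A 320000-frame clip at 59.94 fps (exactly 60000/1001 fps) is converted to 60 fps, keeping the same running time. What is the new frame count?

Target frames = source frames × (target rate / source rate) = 320000 × (60)/(60000/1001) = 320000 × 1001/1000 = 320320.

320320 frames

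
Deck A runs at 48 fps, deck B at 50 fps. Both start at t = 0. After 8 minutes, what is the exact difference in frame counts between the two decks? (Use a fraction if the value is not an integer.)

960 frames

8 min = 480 s.
A emits 48 × 480 = 23040 frames; B emits 50 × 480 = 24000.
Difference = 960 frames; B is ahead of A.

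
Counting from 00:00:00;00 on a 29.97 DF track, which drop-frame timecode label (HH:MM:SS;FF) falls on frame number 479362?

Each 10-minute DF block holds 10 × 60 × 30 − 9 × 2 = 17982 frames. 479362 ÷ 17982 → 26 full blocks, remainder 11830.
Within the partial block the first minute is 1800 frames and each further minute 1798, so 6 further minute boundaries passed. Total skipped labels = 18 × 26 + 2 × 6 = 480.
Non-drop label index = 479362 + 480 = 479842; at 30 labels/s that is 04:26:34:22, i.e. DF 04:26:34;22.

04:26:34;22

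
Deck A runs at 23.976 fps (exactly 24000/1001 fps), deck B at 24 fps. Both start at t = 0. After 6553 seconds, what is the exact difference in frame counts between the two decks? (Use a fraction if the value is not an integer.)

A emits 24000/1001 × 6553 = 157272000/1001 frames; B emits 24 × 6553 = 157272.
Difference = 157272/1001 frames (≈ 157.1149); B is ahead of A.

157272/1001 frames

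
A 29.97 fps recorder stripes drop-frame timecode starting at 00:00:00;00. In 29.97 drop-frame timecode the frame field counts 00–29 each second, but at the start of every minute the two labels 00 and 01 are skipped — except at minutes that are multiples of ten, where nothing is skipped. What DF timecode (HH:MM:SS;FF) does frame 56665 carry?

00:31:30;21

Each 10-minute DF block holds 10 × 60 × 30 − 9 × 2 = 17982 frames. 56665 ÷ 17982 → 3 full blocks, remainder 2719.
Within the partial block the first minute is 1800 frames and each further minute 1798, so 1 further minute boundary passed. Total skipped labels = 18 × 3 + 2 × 1 = 56.
Non-drop label index = 56665 + 56 = 56721; at 30 labels/s that is 00:31:30:21, i.e. DF 00:31:30;21.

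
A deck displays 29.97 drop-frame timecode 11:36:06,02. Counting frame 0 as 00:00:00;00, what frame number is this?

Complete 10-minute blocks: 69, each 17982 frames → 1240758.
Remaining 6 whole minutes in the current block: 1800 + 5 × 1798 = 10790 frames.
Within the current minute: 6 × 30 + 2 − 2 = 180 (labels ;00/;01 skipped at this minute). Total = 1240758 + 10790 + 180 = 1251728.

1251728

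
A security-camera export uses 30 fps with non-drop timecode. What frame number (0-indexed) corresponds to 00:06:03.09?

10899

Total seconds to the label: (0 × 3600 + 6 × 60 + 3) = 363.
Frame index = 363 × 30 + 9 = 10899.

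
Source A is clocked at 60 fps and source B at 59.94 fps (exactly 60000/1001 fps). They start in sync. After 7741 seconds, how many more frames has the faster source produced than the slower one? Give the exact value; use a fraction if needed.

A emits 60 × 7741 = 464460 frames; B emits 60000/1001 × 7741 = 464460000/1001.
Difference = 464460/1001 frames (≈ 463.9960); B is behind A.

464460/1001 frames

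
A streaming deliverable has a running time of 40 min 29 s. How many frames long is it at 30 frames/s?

72870 frames

40 min 29 s = 2429 s.
Frames = 2429 × 30 = 72870.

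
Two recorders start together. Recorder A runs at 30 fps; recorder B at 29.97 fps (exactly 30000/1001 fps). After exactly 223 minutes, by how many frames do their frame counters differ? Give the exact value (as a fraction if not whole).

223 min = 13380 s.
A emits 30 × 13380 = 401400 frames; B emits 30000/1001 × 13380 = 401400000/1001.
Difference = 401400/1001 frames (≈ 400.9990); B is behind A.

401400/1001 frames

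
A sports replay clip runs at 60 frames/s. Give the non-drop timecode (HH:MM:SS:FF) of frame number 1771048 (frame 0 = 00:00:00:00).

08:11:57:28

1771048 ÷ 60 = 29517 full seconds, remainder 28 frames.
29517 s = 8 h 11 min 57 s.
Timecode: 08:11:57:28.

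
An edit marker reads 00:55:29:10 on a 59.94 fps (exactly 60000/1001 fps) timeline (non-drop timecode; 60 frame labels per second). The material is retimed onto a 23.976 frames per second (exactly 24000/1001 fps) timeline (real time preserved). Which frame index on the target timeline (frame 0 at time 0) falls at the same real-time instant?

Source frame index: (0×3600 + 55×60 + 29) × 60 + 10 = 199750.
Real time: 199750 / (60000/1001) = 799799/240 s.
Target frame: (799799/240) × (24000/1001) = 79900.

frame 79900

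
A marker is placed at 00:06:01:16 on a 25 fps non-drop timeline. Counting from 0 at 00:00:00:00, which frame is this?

9041

Total seconds to the label: (0 × 3600 + 6 × 60 + 1) = 361.
Frame index = 361 × 25 + 16 = 9041.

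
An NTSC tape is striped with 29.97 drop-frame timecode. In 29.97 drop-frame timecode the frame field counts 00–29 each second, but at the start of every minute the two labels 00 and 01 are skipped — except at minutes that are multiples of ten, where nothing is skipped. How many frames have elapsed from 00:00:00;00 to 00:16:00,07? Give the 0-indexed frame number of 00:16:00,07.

As if non-drop at 30 labels/s: (0 × 3600 + 16 × 60 + 0) × 30 + 7 = 28807.
Minute boundaries passed: 16; those not divisible by 10: 16 − 1 = 15; dropped labels = 2 × 15 = 30.
Actual frame index = 28807 − 30 = 28777.

28777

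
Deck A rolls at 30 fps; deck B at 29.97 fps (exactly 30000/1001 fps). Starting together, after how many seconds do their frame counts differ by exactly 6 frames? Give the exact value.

200.2 seconds

The gap grows by |30000/1001 − 30| = 30/1001 frames per second.
Time for a 6-frame gap: 6 ÷ (30/1001) = 200.2 s.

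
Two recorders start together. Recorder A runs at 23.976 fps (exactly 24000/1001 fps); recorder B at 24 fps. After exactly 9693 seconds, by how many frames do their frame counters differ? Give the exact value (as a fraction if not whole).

232632/1001 frames

A emits 24000/1001 × 9693 = 232632000/1001 frames; B emits 24 × 9693 = 232632.
Difference = 232632/1001 frames (≈ 232.3996); B is ahead of A.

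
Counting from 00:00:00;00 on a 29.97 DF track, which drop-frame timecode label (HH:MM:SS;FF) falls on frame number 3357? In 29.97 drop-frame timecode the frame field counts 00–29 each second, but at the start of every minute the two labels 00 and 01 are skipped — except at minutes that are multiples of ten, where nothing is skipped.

Ten DF minutes hold 17982 frames, so frame 3357 lies in block 0 (frames 0–17981) with 3357 frames into that block.
The block's first minute is 1800 frames and the rest 1798 each; 3357 frames reaches minute 1, so 0 × 18 + 1 × 2 = 2 labels have been skipped so far.
Adding those back, label number 3357 + 2 = 3359 at 30 labels/s is 111 s + 29 f = 0 h 1 min 51 s frame 29, i.e. 00:01:51;29.

00:01:51;29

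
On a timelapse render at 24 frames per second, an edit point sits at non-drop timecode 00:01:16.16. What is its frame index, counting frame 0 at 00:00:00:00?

1840

Total seconds to the label: (0 × 3600 + 1 × 60 + 16) = 76.
Frame index = 76 × 24 + 16 = 1840.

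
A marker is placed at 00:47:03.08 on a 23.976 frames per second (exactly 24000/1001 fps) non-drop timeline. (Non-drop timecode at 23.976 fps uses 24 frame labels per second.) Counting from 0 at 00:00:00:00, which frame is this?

67760

Total seconds to the label: (0 × 3600 + 47 × 60 + 3) = 2823.
Frame index = 2823 × 24 + 8 = 67760.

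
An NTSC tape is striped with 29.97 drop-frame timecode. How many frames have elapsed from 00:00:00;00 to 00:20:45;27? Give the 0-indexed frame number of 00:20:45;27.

As if non-drop at 30 labels/s: (0 × 3600 + 20 × 60 + 45) × 30 + 27 = 37377.
Minute boundaries passed: 20; those not divisible by 10: 20 − 2 = 18; dropped labels = 2 × 18 = 36.
Actual frame index = 37377 − 36 = 37341.

37341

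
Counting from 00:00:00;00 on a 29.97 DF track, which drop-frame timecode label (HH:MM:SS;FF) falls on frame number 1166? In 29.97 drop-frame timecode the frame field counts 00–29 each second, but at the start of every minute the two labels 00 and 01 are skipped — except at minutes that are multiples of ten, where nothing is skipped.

Each 10-minute DF block holds 10 × 60 × 30 − 9 × 2 = 17982 frames. 1166 ÷ 17982 → 0 full blocks, remainder 1166.
Within the partial block the first minute is 1800 frames and each further minute 1798, so 0 further minute boundaries passed. Total skipped labels = 18 × 0 + 2 × 0 = 0.
Non-drop label index = 1166 + 0 = 1166; at 30 labels/s that is 00:00:38:26, i.e. DF 00:00:38;26.

00:00:38;26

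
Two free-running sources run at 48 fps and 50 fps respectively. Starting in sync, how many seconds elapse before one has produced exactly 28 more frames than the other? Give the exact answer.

The gap grows by |50 − 48| = 2 frames per second.
Time for a 28-frame gap: 28 ÷ (2) = 14 s.

14 seconds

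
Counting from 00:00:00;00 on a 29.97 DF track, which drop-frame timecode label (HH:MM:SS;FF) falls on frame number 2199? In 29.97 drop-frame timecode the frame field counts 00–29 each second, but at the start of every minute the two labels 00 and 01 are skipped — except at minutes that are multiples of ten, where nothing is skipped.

Each 10-minute DF block holds 10 × 60 × 30 − 9 × 2 = 17982 frames. 2199 ÷ 17982 → 0 full blocks, remainder 2199.
Within the partial block the first minute is 1800 frames and each further minute 1798, so 1 further minute boundary passed. Total skipped labels = 18 × 0 + 2 × 1 = 2.
Non-drop label index = 2199 + 2 = 2201; at 30 labels/s that is 00:01:13:11, i.e. DF 00:01:13;11.

00:01:13;11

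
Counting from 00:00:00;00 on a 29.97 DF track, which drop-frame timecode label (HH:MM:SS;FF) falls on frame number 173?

Each 10-minute DF block holds 10 × 60 × 30 − 9 × 2 = 17982 frames. 173 ÷ 17982 → 0 full blocks, remainder 173.
Within the partial block the first minute is 1800 frames and each further minute 1798, so 0 further minute boundaries passed. Total skipped labels = 18 × 0 + 2 × 0 = 0.
Non-drop label index = 173 + 0 = 173; at 30 labels/s that is 00:00:05:23, i.e. DF 00:00:05;23.

00:00:05;23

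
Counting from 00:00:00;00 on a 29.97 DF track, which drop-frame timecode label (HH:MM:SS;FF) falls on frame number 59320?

Each 10-minute DF block holds 10 × 60 × 30 − 9 × 2 = 17982 frames. 59320 ÷ 17982 → 3 full blocks, remainder 5374.
Within the partial block the first minute is 1800 frames and each further minute 1798, so 2 further minute boundaries passed. Total skipped labels = 18 × 3 + 2 × 2 = 58.
Non-drop label index = 59320 + 58 = 59378; at 30 labels/s that is 00:32:59:08, i.e. DF 00:32:59;08.

00:32:59;08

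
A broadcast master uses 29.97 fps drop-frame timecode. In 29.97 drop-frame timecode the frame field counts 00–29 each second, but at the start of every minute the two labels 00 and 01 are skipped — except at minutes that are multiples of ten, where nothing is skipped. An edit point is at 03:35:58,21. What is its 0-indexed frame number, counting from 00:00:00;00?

As if non-drop at 30 labels/s: (3 × 3600 + 35 × 60 + 58) × 30 + 21 = 388761.
Minute boundaries passed: 215; those not divisible by 10: 215 − 21 = 194; dropped labels = 2 × 194 = 388.
Actual frame index = 388761 − 388 = 388373.

388373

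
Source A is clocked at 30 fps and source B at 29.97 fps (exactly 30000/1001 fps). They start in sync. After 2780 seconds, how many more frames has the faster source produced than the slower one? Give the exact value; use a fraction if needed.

A emits 30 × 2780 = 83400 frames; B emits 30000/1001 × 2780 = 83400000/1001.
Difference = 83400/1001 frames (≈ 83.3167); B is behind A.

83400/1001 frames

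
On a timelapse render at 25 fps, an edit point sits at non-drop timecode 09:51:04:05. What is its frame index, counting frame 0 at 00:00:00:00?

886605

Total seconds to the label: (9 × 3600 + 51 × 60 + 4) = 35464.
Frame index = 35464 × 25 + 5 = 886605.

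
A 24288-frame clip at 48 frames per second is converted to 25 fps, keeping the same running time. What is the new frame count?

Target frames = source frames × (target rate / source rate) = 24288 × (25)/(48) = 24288 × 25/48 = 12650.

12650 frames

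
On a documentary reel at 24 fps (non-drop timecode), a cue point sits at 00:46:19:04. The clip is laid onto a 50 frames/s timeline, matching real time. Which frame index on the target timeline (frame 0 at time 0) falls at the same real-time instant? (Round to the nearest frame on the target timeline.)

Source frame index: (0×3600 + 46×60 + 19) × 24 + 4 = 66700.
Real time: 66700 / (24) = 16675/6 s.
Target frame: (16675/6) × (50) = 416875/3 ≈ 138958.333 → 138958.

frame 138958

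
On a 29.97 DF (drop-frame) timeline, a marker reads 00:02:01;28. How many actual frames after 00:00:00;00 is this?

3654

Complete 10-minute blocks: 0, each 17982 frames → 0.
Remaining 2 whole minutes in the current block: 1800 + 1 × 1798 = 3598 frames.
Within the current minute: 1 × 30 + 28 − 2 = 56 (labels ;00/;01 skipped at this minute). Total = 0 + 3598 + 56 = 3654.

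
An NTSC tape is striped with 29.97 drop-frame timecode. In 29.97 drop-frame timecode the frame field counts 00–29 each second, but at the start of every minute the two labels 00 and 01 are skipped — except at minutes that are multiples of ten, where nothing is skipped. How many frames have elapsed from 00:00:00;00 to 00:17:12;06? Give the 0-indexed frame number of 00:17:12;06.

30934

As if non-drop at 30 labels/s: (0 × 3600 + 17 × 60 + 12) × 30 + 6 = 30966.
Minute boundaries passed: 17; those not divisible by 10: 17 − 1 = 16; dropped labels = 2 × 16 = 32.
Actual frame index = 30966 − 32 = 30934.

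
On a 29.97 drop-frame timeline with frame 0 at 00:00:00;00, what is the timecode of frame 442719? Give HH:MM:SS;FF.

Ten DF minutes hold 17982 frames, so frame 442719 lies in block 24 (frames 431568–449549) with 11151 frames into that block.
The block's first minute is 1800 frames and the rest 1798 each; 11151 frames reaches minute 6, so 24 × 18 + 6 × 2 = 444 labels have been skipped so far.
Adding those back, label number 442719 + 444 = 443163 at 30 labels/s is 14772 s + 3 f = 4 h 6 min 12 s frame 3, i.e. 04:06:12;03.

04:06:12;03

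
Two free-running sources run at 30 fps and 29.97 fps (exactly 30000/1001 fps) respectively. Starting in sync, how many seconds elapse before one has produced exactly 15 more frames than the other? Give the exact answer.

The gap grows by |30000/1001 − 30| = 30/1001 frames per second.
Time for a 15-frame gap: 15 ÷ (30/1001) = 500.5 s.

500.5 seconds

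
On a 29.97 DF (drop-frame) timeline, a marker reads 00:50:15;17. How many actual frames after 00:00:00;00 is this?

90377

Complete 10-minute blocks: 5, each 17982 frames → 89910.
Remaining 0 whole minutes in the current block: 0 frames.
Within the current minute: 15 × 30 + 17 = 467. Total = 89910 + 0 + 467 = 90377.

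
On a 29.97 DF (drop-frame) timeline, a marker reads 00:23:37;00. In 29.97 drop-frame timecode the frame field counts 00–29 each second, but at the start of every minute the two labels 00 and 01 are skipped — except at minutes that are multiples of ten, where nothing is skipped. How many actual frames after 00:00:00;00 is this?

Complete 10-minute blocks: 2, each 17982 frames → 35964.
Remaining 3 whole minutes in the current block: 1800 + 2 × 1798 = 5396 frames.
Within the current minute: 37 × 30 + 0 − 2 = 1108 (labels ;00/;01 skipped at this minute). Total = 35964 + 5396 + 1108 = 42468.

42468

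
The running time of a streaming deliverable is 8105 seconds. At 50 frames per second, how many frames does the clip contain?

Frames = 8105 × 50 = 405250.

405250 frames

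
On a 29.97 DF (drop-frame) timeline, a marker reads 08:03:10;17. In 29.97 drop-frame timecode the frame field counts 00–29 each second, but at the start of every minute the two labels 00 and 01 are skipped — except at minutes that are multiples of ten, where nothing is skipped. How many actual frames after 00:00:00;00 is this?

As if non-drop at 30 labels/s: (8 × 3600 + 3 × 60 + 10) × 30 + 17 = 869717.
Minute boundaries passed: 483; those not divisible by 10: 483 − 48 = 435; dropped labels = 2 × 435 = 870.
Actual frame index = 869717 − 870 = 868847.

868847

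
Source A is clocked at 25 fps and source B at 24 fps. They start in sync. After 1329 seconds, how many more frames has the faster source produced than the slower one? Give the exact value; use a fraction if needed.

A emits 25 × 1329 = 33225 frames; B emits 24 × 1329 = 31896.
Difference = 1329 frames; B is behind A.

1329 frames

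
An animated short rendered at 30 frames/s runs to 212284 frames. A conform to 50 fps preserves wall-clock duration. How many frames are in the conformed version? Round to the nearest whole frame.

Frames at target rate = 212284 × (50) / (30) = 1061420/3 ≈ 353806.667.
Nearest whole frame: 353807.

353807 frames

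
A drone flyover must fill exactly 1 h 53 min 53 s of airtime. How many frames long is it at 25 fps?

1 h 53 min 53 s = 6833 s.
Frames = 6833 × 25 = 170825.

170825 frames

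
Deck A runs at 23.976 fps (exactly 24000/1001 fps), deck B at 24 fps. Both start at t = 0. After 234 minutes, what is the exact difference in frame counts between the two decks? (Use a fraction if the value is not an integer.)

234 min = 14040 s.
A emits 24000/1001 × 14040 = 25920000/77 frames; B emits 24 × 14040 = 336960.
Difference = 25920/77 frames (≈ 336.6234); B is ahead of A.

25920/77 frames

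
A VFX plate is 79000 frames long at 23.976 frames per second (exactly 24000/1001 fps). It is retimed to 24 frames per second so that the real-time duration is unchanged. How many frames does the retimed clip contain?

Target frames = source frames × (target rate / source rate) = 79000 × (24)/(24000/1001) = 79000 × 1001/1000 = 79079.

79079 frames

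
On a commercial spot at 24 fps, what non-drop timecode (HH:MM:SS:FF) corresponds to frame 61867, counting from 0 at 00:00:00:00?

00:42:57:19

61867 ÷ 24 = 2577 full seconds, remainder 19 frames.
2577 s = 0 h 42 min 57 s.
Timecode: 00:42:57:19.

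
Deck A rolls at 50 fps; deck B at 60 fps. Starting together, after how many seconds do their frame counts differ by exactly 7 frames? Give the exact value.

0.7 seconds

The gap grows by |60 − 50| = 10 frames per second.
Time for a 7-frame gap: 7 ÷ (10) = 0.7 s.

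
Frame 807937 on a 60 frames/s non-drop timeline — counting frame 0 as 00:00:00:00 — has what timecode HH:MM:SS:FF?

03:44:25:37

807937 ÷ 60 = 13465 full seconds, remainder 37 frames.
13465 s = 3 h 44 min 25 s.
Timecode: 03:44:25:37.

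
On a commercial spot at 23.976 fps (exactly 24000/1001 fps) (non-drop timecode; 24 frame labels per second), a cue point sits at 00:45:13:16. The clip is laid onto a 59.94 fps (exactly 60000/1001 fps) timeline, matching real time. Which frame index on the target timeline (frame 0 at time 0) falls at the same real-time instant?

frame 162820

Source frame index: (0×3600 + 45×60 + 13) × 24 + 16 = 65128.
Real time: 65128 / (24000/1001) = 8149141/3000 s.
Target frame: (8149141/3000) × (60000/1001) = 162820.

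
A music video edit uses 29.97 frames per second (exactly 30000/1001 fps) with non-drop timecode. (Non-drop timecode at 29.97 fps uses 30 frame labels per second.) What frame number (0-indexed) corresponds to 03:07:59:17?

frame 338387

Total seconds to the label: (3 × 3600 + 7 × 60 + 59) = 11279.
Frame index = 11279 × 30 + 17 = 338387.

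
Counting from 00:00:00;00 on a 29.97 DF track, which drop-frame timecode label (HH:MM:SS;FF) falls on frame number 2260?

00:01:15;12

Each 10-minute DF block holds 10 × 60 × 30 − 9 × 2 = 17982 frames. 2260 ÷ 17982 → 0 full blocks, remainder 2260.
Within the partial block the first minute is 1800 frames and each further minute 1798, so 1 further minute boundary passed. Total skipped labels = 18 × 0 + 2 × 1 = 2.
Non-drop label index = 2260 + 2 = 2262; at 30 labels/s that is 00:01:15:12, i.e. DF 00:01:15;12.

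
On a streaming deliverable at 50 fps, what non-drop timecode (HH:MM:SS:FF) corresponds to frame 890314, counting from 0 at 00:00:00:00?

04:56:46:14

890314 ÷ 50 = 17806 full seconds, remainder 14 frames.
17806 s = 4 h 56 min 46 s.
Timecode: 04:56:46:14.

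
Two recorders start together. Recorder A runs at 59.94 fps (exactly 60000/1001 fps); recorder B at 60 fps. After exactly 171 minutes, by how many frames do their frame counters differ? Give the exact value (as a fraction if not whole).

615600/1001 frames

171 min = 10260 s.
A emits 60000/1001 × 10260 = 615600000/1001 frames; B emits 60 × 10260 = 615600.
Difference = 615600/1001 frames (≈ 614.9850); B is ahead of A.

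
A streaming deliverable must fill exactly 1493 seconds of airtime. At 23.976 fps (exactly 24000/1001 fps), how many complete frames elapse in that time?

35796 frames

Frames = 1493 × 24000/1001 = 35832000/1001 ≈ 35796.2038.
Complete frames: 35796.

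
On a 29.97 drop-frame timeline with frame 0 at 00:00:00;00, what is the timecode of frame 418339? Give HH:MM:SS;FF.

03:52:38;17

Ten DF minutes hold 17982 frames, so frame 418339 lies in block 23 (frames 413586–431567) with 4753 frames into that block.
The block's first minute is 1800 frames and the rest 1798 each; 4753 frames reaches minute 2, so 23 × 18 + 2 × 2 = 418 labels have been skipped so far.
Adding those back, label number 418339 + 418 = 418757 at 30 labels/s is 13958 s + 17 f = 3 h 52 min 38 s frame 17, i.e. 03:52:38;17.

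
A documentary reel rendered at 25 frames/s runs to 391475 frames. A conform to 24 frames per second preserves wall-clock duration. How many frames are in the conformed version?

375816 frames

Target frames = source frames × (target rate / source rate) = 391475 × (24)/(25) = 391475 × 24/25 = 375816.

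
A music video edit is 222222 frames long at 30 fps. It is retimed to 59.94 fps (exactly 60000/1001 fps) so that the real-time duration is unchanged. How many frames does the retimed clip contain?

Target frames = source frames × (target rate / source rate) = 222222 × (60000/1001)/(30) = 222222 × 2000/1001 = 444000.

444000 frames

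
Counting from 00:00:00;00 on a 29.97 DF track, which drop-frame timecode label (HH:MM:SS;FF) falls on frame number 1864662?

17:16:57;18

Each 10-minute DF block holds 10 × 60 × 30 − 9 × 2 = 17982 frames. 1864662 ÷ 17982 → 103 full blocks, remainder 12516.
Within the partial block the first minute is 1800 frames and each further minute 1798, so 6 further minute boundaries passed. Total skipped labels = 18 × 103 + 2 × 6 = 1866.
Non-drop label index = 1864662 + 1866 = 1866528; at 30 labels/s that is 17:16:57:18, i.e. DF 17:16:57;18.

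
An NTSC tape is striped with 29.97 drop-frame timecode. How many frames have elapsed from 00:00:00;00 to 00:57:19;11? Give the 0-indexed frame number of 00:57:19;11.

Complete 10-minute blocks: 5, each 17982 frames → 89910.
Remaining 7 whole minutes in the current block: 1800 + 6 × 1798 = 12588 frames.
Within the current minute: 19 × 30 + 11 − 2 = 579 (labels ;00/;01 skipped at this minute). Total = 89910 + 12588 + 579 = 103077.

103077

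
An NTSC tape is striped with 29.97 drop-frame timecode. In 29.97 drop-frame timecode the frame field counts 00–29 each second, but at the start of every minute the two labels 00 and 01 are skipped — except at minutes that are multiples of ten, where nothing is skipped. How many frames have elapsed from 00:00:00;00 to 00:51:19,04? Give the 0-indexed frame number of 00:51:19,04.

As if non-drop at 30 labels/s: (0 × 3600 + 51 × 60 + 19) × 30 + 4 = 92374.
Minute boundaries passed: 51; those not divisible by 10: 51 − 5 = 46; dropped labels = 2 × 46 = 92.
Actual frame index = 92374 − 92 = 92282.

92282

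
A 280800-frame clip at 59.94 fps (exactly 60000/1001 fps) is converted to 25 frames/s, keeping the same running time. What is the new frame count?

117117 frames

Target frames = source frames × (target rate / source rate) = 280800 × (25)/(60000/1001) = 280800 × 1001/2400 = 117117.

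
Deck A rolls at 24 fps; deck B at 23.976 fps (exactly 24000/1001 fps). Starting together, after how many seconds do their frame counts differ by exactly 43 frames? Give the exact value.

43043/24 seconds

The gap grows by |24000/1001 − 24| = 24/1001 frames per second.
Time for a 43-frame gap: 43 ÷ (24/1001) = 43043/24 s.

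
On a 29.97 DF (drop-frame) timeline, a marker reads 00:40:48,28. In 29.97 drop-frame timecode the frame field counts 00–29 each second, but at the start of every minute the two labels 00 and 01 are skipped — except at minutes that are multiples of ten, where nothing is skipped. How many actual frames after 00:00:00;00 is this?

73396

As if non-drop at 30 labels/s: (0 × 3600 + 40 × 60 + 48) × 30 + 28 = 73468.
Minute boundaries passed: 40; those not divisible by 10: 40 − 4 = 36; dropped labels = 2 × 36 = 72.
Actual frame index = 73468 − 72 = 73396.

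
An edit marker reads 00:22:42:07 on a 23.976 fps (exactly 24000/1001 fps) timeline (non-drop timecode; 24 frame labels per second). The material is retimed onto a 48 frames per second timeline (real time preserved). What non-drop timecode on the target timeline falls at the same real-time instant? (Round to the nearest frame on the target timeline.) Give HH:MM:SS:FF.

Source frame index: (0×3600 + 22×60 + 42) × 24 + 7 = 32695.
Real time: 32695 / (24000/1001) = 6545539/4800 s.
Target frame: (6545539/4800) × (48) = 6545539/100 ≈ 65455.390 → 65455.
At 48 labels/s: frame 65455 → 00:22:43:31.

00:22:43:31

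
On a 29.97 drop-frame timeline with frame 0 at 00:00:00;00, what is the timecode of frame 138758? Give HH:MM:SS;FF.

Ten DF minutes hold 17982 frames, so frame 138758 lies in block 7 (frames 125874–143855) with 12884 frames into that block.
The block's first minute is 1800 frames and the rest 1798 each; 12884 frames reaches minute 7, so 7 × 18 + 7 × 2 = 140 labels have been skipped so far.
Adding those back, label number 138758 + 140 = 138898 at 30 labels/s is 4629 s + 28 f = 1 h 17 min 9 s frame 28, i.e. 01:17:09;28.

01:17:09;28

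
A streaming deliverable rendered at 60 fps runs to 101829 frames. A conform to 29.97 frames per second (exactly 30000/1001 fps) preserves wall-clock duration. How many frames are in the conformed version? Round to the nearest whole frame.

Frames at target rate = 101829 × (30000/1001) / (60) = 559500/11 ≈ 50863.636.
Nearest whole frame: 50864.

50864 frames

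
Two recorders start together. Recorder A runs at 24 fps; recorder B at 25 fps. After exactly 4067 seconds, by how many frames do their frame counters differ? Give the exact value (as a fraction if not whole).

A emits 24 × 4067 = 97608 frames; B emits 25 × 4067 = 101675.
Difference = 4067 frames; B is ahead of A.

4067 frames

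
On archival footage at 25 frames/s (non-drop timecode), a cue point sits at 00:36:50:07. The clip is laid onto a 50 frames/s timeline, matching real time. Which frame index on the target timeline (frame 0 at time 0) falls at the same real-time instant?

frame 110514

Source frame index: (0×3600 + 36×60 + 50) × 25 + 7 = 55257.
Real time: 55257 / (25) = 55257/25 s.
Target frame: (55257/25) × (50) = 110514.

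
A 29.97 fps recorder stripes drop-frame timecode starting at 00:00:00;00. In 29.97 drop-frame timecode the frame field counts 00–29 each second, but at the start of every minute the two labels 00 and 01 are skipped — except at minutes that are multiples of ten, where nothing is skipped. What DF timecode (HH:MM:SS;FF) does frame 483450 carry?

04:28:51;04

Ten DF minutes hold 17982 frames, so frame 483450 lies in block 26 (frames 467532–485513) with 15918 frames into that block.
The block's first minute is 1800 frames and the rest 1798 each; 15918 frames reaches minute 8, so 26 × 18 + 8 × 2 = 484 labels have been skipped so far.
Adding those back, label number 483450 + 484 = 483934 at 30 labels/s is 16131 s + 4 f = 4 h 28 min 51 s frame 4, i.e. 04:28:51;04.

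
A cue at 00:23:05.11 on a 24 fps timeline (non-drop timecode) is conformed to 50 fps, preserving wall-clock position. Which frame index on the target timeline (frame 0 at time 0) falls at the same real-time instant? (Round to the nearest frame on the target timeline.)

frame 69273

Source frame index: (0×3600 + 23×60 + 5) × 24 + 11 = 33251.
Real time: 33251 / (24) = 33251/24 s.
Target frame: (33251/24) × (50) = 831275/12 ≈ 69272.917 → 69273.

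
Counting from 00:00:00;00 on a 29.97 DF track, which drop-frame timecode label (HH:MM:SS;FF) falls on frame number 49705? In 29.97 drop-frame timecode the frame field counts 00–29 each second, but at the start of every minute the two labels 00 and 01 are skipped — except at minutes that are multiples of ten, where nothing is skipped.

00:27:38;15

Each 10-minute DF block holds 10 × 60 × 30 − 9 × 2 = 17982 frames. 49705 ÷ 17982 → 2 full blocks, remainder 13741.
Within the partial block the first minute is 1800 frames and each further minute 1798, so 7 further minute boundaries passed. Total skipped labels = 18 × 2 + 2 × 7 = 50.
Non-drop label index = 49705 + 50 = 49755; at 30 labels/s that is 00:27:38:15, i.e. DF 00:27:38;15.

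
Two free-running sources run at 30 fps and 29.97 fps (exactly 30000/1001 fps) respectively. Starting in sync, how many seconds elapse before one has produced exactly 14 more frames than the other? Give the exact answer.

The gap grows by |30000/1001 − 30| = 30/1001 frames per second.
Time for a 14-frame gap: 14 ÷ (30/1001) = 7007/15 s.

7007/15 seconds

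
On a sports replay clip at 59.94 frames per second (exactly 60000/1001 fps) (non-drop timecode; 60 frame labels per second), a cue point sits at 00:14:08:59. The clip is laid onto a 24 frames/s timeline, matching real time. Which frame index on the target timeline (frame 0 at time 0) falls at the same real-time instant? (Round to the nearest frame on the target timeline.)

Source frame index: (0×3600 + 14×60 + 8) × 60 + 59 = 50939.
Real time: 50939 / (60000/1001) = 50989939/60000 s.
Target frame: (50989939/60000) × (24) = 50989939/2500 ≈ 20395.976 → 20396.

frame 20396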